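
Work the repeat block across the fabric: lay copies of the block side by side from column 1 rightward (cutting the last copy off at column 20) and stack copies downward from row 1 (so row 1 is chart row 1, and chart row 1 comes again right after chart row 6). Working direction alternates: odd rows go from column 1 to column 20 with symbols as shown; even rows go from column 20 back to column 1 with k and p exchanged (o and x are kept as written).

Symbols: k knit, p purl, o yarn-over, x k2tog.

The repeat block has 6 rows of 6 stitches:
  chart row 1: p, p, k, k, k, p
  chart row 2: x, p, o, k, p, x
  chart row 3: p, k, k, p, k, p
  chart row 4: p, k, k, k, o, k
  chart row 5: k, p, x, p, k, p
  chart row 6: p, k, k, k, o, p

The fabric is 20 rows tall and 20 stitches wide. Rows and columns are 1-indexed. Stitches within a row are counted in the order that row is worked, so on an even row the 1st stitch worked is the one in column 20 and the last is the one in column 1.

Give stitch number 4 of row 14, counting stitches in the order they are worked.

Row 14: (14-1) mod 6 = 1, so use chart row 2. Even row -> WS.
Chart row 2 tiled across columns 1-20: x p o k p x x p o k p x x p o k p x x p
WS row: flip the tiled sequence (start at column 20) and apply k<->p; o and x stay.
Row 14 as worked: k x x k p o k x x k p o k x x k p o k x
The 4th stitch worked is k.

Result:
k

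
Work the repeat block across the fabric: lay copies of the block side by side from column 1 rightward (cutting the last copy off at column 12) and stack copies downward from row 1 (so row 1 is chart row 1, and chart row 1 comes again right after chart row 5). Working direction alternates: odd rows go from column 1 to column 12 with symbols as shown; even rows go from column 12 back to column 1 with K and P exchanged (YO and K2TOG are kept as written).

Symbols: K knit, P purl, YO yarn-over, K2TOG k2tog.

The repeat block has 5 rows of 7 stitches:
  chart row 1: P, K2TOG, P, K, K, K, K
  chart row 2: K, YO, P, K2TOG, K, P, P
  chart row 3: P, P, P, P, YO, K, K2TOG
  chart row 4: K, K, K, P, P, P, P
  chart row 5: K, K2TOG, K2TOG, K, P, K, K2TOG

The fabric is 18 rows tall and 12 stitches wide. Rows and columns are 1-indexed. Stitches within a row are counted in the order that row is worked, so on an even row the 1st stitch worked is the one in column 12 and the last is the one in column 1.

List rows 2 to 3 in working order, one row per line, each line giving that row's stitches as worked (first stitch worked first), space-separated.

Row 2: chart row 2, WS - tiled (columns 1-12): K YO P K2TOG K P P K YO P K2TOG K; work from column 12 back to 1 with K<->P swapped.
Row 3: chart row 3, RS - tile across columns 1-12 and work as-is.

== ROWS AS WORKED ==
P K2TOG K YO P K K P K2TOG K YO P
P P P P YO K K2TOG P P P P YO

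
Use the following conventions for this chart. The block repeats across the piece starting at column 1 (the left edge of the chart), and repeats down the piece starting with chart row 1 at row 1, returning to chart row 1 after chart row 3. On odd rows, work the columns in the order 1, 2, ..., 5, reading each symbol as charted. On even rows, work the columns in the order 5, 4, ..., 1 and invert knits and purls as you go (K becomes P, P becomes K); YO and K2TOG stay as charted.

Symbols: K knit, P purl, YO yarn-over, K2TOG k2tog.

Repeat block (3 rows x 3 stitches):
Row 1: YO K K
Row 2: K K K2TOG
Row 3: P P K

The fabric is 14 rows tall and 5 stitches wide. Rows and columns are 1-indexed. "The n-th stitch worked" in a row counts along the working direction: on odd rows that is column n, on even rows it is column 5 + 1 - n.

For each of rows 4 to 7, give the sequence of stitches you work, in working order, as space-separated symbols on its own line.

Result:
P YO P P YO
K K K2TOG K K
K K P K K
YO K K YO K

Derivation:
Row 4: chart row 1, WS - tiled (columns 1-5): YO K K YO K; work from column 5 back to 1 with K<->P swapped.
Row 5: chart row 2, RS - tile across columns 1-5 and work as-is.
Row 6: chart row 3, WS - tiled (columns 1-5): P P K P P; work from column 5 back to 1 with K<->P swapped.
Row 7: chart row 1, RS - tile across columns 1-5 and work as-is.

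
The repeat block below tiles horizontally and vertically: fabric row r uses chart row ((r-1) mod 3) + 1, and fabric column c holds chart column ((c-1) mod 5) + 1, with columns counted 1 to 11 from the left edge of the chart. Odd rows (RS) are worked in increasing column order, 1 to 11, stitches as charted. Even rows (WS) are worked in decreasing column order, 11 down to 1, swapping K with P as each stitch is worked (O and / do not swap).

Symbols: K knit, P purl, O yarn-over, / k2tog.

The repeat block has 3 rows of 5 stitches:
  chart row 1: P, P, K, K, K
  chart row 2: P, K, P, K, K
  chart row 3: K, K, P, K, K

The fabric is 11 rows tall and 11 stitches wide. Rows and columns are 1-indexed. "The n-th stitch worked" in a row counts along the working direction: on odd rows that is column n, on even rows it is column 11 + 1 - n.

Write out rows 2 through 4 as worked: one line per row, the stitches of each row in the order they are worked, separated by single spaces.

Row 2: chart row 2, WS - tiled (columns 1-11): P K P K K P K P K K P; work from column 11 back to 1 with K<->P swapped.
Row 3: chart row 3, RS - tile across columns 1-11 and work as-is.
Row 4: chart row 1, WS - tiled (columns 1-11): P P K K K P P K K K P; work from column 11 back to 1 with K<->P swapped.

== ROWS AS WORKED ==
K P P K P K P P K P K
K K P K K K K P K K K
K P P P K K P P P K K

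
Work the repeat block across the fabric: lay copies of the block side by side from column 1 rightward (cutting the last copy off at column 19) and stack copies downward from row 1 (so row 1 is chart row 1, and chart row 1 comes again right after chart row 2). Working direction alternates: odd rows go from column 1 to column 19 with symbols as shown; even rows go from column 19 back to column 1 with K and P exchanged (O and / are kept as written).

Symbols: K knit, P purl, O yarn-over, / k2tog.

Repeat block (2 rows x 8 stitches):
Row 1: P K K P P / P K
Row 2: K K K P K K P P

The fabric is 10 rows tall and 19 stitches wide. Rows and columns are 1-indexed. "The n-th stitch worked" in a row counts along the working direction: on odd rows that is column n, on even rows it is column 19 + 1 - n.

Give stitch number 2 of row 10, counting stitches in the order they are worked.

Row 10: (10-1) mod 2 = 1, so use chart row 2. Even row -> WS.
Chart row 2 tiled across columns 1-19: K K K P K K P P K K K P K K P P K K K
WS row: flip the tiled sequence (start at column 19) and apply K<->P; O and / stay.
Row 10 as worked: P P P K K P P K P P P K K P P K P P P
Counting 2 along the worked row gives P.

== STITCH ==
P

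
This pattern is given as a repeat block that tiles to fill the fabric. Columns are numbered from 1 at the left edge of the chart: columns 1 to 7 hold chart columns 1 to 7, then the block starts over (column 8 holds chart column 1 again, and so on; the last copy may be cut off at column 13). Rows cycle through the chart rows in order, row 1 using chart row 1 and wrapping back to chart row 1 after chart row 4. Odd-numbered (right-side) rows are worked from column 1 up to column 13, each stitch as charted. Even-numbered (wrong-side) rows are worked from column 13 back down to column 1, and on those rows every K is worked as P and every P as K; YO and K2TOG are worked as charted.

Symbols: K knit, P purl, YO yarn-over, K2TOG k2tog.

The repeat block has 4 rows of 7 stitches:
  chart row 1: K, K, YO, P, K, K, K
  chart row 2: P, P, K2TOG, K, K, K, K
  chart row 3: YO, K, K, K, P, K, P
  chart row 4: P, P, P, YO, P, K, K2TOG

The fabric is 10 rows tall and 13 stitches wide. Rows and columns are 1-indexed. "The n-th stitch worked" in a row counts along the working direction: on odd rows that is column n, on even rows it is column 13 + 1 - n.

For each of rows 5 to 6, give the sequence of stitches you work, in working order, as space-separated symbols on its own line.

Row 5: chart row 1, RS - tile across columns 1-13 and work as-is.
Row 6: chart row 2, WS - tiled (columns 1-13): P P K2TOG K K K K P P K2TOG K K K; work from column 13 back to 1 with K<->P swapped.

Rows as worked:
K K YO P K K K K K YO P K K
P P P K2TOG K K P P P P K2TOG K K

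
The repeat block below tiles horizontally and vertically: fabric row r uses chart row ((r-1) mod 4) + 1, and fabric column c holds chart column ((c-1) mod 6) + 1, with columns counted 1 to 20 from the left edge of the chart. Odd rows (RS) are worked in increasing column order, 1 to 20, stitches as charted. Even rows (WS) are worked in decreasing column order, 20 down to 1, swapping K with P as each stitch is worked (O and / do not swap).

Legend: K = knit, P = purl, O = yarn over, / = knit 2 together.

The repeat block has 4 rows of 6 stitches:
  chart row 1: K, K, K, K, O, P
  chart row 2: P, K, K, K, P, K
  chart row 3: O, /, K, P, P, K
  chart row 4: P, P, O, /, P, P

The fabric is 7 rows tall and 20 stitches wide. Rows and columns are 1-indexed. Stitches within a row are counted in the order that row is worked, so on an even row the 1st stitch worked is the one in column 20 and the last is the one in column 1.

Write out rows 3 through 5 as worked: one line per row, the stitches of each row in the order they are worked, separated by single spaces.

Row 3: chart row 3, RS - tile across columns 1-20 and work as-is.
Row 4: chart row 4, WS - tiled (columns 1-20): P P O / P P P P O / P P P P O / P P P P; work from column 20 back to 1 with K<->P swapped.
Row 5: chart row 1, RS - tile across columns 1-20 and work as-is.

Rows as worked:
O / K P P K O / K P P K O / K P P K O /
K K K K / O K K K K / O K K K K / O K K
K K K K O P K K K K O P K K K K O P K K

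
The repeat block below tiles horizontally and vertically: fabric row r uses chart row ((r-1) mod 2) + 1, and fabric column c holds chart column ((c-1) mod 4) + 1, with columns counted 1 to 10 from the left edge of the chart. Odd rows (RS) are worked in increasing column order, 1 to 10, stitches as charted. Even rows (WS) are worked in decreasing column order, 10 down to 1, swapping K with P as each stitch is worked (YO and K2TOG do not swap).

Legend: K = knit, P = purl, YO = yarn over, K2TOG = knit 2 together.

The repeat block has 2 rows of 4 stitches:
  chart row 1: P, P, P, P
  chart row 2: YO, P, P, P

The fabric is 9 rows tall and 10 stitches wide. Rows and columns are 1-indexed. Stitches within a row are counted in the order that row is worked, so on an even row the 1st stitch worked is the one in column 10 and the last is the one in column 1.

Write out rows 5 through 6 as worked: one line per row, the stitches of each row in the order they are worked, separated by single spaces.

== ROWS AS WORKED ==
P P P P P P P P P P
K YO K K K YO K K K YO

Derivation:
Row 5: chart row 1, RS - tile across columns 1-10 and work as-is.
Row 6: chart row 2, WS - tiled (columns 1-10): YO P P P YO P P P YO P; work from column 10 back to 1 with K<->P swapped.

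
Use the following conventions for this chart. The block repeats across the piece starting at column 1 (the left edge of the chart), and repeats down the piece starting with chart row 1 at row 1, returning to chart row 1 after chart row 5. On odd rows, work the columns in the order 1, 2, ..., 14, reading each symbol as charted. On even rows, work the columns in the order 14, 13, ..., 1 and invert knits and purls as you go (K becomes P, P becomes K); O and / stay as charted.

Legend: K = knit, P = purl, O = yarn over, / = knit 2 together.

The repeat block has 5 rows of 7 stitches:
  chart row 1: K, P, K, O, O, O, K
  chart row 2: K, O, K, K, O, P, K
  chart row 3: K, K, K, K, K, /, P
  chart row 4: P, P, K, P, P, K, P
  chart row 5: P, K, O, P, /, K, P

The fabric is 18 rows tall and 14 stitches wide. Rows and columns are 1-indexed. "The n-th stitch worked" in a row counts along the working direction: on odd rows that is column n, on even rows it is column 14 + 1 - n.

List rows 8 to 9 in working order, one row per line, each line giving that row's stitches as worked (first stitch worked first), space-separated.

== ROWS AS WORKED ==
K / P P P P P K / P P P P P
P P K P P K P P P K P P K P

Derivation:
Row 8: chart row 3, WS - tiled (columns 1-14): K K K K K / P K K K K K / P; work from column 14 back to 1 with K<->P swapped.
Row 9: chart row 4, RS - tile across columns 1-14 and work as-is.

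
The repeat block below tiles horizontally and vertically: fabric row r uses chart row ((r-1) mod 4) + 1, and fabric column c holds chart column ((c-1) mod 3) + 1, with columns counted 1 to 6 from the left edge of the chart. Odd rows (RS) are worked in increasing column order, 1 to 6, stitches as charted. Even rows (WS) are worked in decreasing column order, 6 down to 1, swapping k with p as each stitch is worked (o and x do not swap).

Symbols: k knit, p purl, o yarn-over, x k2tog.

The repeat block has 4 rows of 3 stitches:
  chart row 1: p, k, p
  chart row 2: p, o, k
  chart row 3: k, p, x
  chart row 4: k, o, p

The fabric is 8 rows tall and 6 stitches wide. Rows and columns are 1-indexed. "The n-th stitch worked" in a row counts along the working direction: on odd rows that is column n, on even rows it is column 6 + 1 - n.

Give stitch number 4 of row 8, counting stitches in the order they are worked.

Row 8: (8-1) mod 4 = 3, so use chart row 4. Even row -> WS.
Chart row 4 tiled across columns 1-6: k o p k o p
WS row: flip the tiled sequence (start at column 6) and apply k<->p; o and x stay.
Row 8 as worked: k o p k o p
Stitch 4 in working order -> k

== STITCH ==
k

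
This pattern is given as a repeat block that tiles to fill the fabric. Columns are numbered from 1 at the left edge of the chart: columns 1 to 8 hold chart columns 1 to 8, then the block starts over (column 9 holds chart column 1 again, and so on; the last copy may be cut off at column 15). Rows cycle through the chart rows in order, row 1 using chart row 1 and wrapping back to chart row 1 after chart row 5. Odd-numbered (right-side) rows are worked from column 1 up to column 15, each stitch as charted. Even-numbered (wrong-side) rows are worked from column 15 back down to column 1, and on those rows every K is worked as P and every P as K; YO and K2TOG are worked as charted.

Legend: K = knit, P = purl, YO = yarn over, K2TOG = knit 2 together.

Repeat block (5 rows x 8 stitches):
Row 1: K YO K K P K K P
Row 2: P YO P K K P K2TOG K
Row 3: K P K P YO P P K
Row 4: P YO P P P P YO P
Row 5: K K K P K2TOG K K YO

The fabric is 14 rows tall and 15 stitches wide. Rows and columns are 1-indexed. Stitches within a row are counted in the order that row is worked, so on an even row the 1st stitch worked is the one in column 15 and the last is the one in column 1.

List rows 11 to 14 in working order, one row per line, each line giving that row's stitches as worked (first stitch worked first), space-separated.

== ROWS AS WORKED ==
K YO K K P K K P K YO K K P K K
K2TOG K P P K YO K P K2TOG K P P K YO K
K P K P YO P P K K P K P YO P P
YO K K K K YO K K YO K K K K YO K

Derivation:
Row 11: chart row 1, RS - tile across columns 1-15 and work as-is.
Row 12: chart row 2, WS - tiled (columns 1-15): P YO P K K P K2TOG K P YO P K K P K2TOG; work from column 15 back to 1 with K<->P swapped.
Row 13: chart row 3, RS - tile across columns 1-15 and work as-is.
Row 14: chart row 4, WS - tiled (columns 1-15): P YO P P P P YO P P YO P P P P YO; work from column 15 back to 1 with K<->P swapped.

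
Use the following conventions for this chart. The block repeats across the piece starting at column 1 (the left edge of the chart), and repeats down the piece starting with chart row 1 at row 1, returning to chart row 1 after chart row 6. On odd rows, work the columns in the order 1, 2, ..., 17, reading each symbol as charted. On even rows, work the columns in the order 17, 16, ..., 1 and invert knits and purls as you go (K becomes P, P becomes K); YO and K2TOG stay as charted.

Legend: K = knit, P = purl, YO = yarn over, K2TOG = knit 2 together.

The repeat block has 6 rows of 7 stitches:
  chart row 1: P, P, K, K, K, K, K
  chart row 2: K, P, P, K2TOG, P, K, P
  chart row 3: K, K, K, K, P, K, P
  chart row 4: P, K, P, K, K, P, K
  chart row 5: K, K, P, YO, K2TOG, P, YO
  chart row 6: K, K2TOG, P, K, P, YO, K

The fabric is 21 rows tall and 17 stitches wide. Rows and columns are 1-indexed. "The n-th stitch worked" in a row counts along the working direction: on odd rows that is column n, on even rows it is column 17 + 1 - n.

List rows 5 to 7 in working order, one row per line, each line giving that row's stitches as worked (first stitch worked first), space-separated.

== ROWS AS WORKED ==
K K P YO K2TOG P YO K K P YO K2TOG P YO K K P
K K2TOG P P YO K P K K2TOG P P YO K P K K2TOG P
P P K K K K K P P K K K K K P P K

Derivation:
Row 5: chart row 5, RS - tile across columns 1-17 and work as-is.
Row 6: chart row 6, WS - tiled (columns 1-17): K K2TOG P K P YO K K K2TOG P K P YO K K K2TOG P; work from column 17 back to 1 with K<->P swapped.
Row 7: chart row 1, RS - tile across columns 1-17 and work as-is.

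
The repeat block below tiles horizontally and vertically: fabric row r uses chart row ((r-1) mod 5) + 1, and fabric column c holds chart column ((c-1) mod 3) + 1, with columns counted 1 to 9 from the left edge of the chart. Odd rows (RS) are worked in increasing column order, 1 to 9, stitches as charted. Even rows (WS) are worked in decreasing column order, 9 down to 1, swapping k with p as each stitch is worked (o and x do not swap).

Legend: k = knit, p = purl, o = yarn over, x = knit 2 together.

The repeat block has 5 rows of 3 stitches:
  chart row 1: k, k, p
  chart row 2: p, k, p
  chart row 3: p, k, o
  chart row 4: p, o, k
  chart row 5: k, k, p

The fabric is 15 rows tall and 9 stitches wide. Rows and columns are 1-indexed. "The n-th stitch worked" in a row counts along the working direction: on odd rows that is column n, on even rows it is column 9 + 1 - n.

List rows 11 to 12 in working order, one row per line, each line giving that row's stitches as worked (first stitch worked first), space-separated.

Result:
k k p k k p k k p
k p k k p k k p k

Derivation:
Row 11: chart row 1, RS - tile across columns 1-9 and work as-is.
Row 12: chart row 2, WS - tiled (columns 1-9): p k p p k p p k p; work from column 9 back to 1 with k<->p swapped.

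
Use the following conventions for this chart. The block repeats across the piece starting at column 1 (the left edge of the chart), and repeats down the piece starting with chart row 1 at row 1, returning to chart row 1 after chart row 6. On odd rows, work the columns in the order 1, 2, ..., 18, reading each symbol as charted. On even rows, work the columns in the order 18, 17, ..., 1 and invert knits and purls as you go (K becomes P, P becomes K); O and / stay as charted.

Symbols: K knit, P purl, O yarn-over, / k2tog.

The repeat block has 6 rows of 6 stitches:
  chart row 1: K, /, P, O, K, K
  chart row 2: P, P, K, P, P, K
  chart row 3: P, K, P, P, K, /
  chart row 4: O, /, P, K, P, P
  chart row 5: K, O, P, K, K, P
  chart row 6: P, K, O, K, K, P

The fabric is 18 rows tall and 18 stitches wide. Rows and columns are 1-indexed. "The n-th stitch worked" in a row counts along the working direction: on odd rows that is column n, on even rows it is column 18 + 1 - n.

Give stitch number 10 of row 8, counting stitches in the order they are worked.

Result:
P

Derivation:
For row 8: chart row = ((8-1) mod 6) + 1 = 2; this is a WS (even) row.
Chart row 2 tiled across columns 1-18: P P K P P K P P K P P K P P K P P K
Wrong side: read the tiled row from column 18 down to 1 and exchange K with P (leave O, /).
Row 8 as worked: P K K P K K P K K P K K P K K P K K
The 10th stitch worked is P.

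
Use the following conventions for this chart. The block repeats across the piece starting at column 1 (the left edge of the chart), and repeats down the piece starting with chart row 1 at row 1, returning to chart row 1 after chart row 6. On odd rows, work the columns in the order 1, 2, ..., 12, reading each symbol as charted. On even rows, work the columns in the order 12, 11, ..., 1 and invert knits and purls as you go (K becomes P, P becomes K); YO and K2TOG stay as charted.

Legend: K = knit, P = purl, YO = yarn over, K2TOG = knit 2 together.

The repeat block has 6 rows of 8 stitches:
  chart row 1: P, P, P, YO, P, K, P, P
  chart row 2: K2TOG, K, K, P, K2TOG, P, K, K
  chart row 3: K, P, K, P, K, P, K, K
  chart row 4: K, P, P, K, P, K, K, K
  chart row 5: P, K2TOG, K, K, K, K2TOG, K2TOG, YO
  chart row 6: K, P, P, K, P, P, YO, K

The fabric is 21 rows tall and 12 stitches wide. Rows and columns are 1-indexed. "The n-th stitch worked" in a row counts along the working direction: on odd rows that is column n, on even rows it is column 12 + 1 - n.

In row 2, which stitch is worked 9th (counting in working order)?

Row 2 uses chart row ((2-1) mod 6)+1 = 2. Row 2 is even, so WS.
Chart row 2 tiled across columns 1-12: K2TOG K K P K2TOG P K K K2TOG K K P
WS: work from column 12 back to column 1 (reverse the tiled row), swapping K<->P (YO and K2TOG unchanged).
Row 2 as worked: K P P K2TOG P P K K2TOG K P P K2TOG
Counting 9 along the worked row gives K.

== STITCH ==
K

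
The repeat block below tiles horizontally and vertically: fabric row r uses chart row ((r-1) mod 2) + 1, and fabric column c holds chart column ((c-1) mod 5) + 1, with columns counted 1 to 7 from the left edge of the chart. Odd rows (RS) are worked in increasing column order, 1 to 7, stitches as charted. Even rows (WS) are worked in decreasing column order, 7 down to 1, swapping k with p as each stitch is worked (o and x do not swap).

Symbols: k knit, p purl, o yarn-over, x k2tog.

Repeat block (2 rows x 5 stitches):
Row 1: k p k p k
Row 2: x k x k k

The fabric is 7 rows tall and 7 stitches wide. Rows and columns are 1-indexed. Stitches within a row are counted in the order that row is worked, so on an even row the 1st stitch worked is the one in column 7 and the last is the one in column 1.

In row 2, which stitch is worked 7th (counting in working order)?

Stitch:
x

Derivation:
Row 2 uses chart row ((2-1) mod 2)+1 = 2. Row 2 is even, so WS.
Chart row 2 tiled across columns 1-7: x k x k k x k
WS row: flip the tiled sequence (start at column 7) and apply k<->p; o and x stay.
Row 2 as worked: p x p p x p x
The 7th stitch worked is x.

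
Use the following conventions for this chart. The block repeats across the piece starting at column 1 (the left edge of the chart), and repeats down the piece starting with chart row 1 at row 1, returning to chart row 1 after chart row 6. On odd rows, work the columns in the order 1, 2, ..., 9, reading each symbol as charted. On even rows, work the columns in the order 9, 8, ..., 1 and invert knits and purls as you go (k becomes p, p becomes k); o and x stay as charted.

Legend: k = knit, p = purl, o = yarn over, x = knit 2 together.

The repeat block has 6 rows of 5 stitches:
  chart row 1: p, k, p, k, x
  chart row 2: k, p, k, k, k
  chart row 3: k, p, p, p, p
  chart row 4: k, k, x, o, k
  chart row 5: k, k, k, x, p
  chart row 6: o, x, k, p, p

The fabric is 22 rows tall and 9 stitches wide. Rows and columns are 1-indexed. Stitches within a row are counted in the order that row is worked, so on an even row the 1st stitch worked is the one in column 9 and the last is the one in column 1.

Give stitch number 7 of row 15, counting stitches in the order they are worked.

== STITCH ==
p

Derivation:
Row 15: (15-1) mod 6 = 2, so use chart row 3. Odd row -> RS.
Chart row 3 tiled across columns 1-9: k p p p p k p p p
Right side: take the tiled row as-is (worked left to right from column 1).
The 7th stitch worked is p.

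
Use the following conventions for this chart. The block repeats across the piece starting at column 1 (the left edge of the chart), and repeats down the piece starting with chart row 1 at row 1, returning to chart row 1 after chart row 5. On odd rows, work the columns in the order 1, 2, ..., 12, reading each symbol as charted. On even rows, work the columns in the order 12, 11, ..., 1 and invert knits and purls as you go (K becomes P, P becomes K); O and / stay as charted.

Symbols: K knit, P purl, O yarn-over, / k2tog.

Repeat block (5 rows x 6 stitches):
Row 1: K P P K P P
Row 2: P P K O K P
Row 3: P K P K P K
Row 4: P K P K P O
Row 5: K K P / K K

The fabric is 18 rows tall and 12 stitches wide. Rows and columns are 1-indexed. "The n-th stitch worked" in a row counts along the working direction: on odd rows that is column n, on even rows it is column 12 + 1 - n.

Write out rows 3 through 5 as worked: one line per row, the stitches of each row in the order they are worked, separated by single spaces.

Row 3: chart row 3, RS - tile across columns 1-12 and work as-is.
Row 4: chart row 4, WS - tiled (columns 1-12): P K P K P O P K P K P O; work from column 12 back to 1 with K<->P swapped.
Row 5: chart row 5, RS - tile across columns 1-12 and work as-is.

Rows as worked:
P K P K P K P K P K P K
O K P K P K O K P K P K
K K P / K K K K P / K K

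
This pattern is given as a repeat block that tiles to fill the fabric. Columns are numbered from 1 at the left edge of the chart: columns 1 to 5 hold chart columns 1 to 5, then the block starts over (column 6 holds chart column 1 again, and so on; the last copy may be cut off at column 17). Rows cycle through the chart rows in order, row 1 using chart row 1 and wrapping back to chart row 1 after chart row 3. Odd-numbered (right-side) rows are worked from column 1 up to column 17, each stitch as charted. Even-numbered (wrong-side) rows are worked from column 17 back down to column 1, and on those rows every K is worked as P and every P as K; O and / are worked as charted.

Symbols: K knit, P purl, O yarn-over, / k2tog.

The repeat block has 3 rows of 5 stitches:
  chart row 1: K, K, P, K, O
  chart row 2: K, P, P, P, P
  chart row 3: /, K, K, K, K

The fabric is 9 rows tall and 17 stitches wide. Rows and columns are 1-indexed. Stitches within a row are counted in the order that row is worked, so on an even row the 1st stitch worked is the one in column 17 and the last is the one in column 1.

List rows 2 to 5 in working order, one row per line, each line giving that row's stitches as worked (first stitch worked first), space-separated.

Row 2: chart row 2, WS - tiled (columns 1-17): K P P P P K P P P P K P P P P K P; work from column 17 back to 1 with K<->P swapped.
Row 3: chart row 3, RS - tile across columns 1-17 and work as-is.
Row 4: chart row 1, WS - tiled (columns 1-17): K K P K O K K P K O K K P K O K K; work from column 17 back to 1 with K<->P swapped.
Row 5: chart row 2, RS - tile across columns 1-17 and work as-is.

Rows as worked:
K P K K K K P K K K K P K K K K P
/ K K K K / K K K K / K K K K / K
P P O P K P P O P K P P O P K P P
K P P P P K P P P P K P P P P K P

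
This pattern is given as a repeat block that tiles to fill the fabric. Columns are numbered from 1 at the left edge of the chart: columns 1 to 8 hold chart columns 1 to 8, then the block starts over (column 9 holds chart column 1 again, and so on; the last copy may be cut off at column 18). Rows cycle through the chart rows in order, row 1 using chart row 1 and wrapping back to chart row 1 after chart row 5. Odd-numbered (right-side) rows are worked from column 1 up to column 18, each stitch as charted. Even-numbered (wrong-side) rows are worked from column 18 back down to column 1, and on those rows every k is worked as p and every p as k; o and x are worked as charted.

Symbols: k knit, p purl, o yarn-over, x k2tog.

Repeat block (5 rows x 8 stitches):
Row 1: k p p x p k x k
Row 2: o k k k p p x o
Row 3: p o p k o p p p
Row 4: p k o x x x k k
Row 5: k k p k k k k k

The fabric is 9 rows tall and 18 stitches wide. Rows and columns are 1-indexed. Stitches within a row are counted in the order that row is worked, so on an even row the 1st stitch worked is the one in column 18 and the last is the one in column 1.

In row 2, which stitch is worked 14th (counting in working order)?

Row 2: (2-1) mod 5 = 1, so use chart row 2. Even row -> WS.
Chart row 2 tiled across columns 1-18: o k k k p p x o o k k k p p x o o k
Wrong side: read the tiled row from column 18 down to 1 and exchange k with p (leave o, x).
Row 2 as worked: p o o x k k p p p o o x k k p p p o
Stitch 14 in working order -> k

Stitch:
k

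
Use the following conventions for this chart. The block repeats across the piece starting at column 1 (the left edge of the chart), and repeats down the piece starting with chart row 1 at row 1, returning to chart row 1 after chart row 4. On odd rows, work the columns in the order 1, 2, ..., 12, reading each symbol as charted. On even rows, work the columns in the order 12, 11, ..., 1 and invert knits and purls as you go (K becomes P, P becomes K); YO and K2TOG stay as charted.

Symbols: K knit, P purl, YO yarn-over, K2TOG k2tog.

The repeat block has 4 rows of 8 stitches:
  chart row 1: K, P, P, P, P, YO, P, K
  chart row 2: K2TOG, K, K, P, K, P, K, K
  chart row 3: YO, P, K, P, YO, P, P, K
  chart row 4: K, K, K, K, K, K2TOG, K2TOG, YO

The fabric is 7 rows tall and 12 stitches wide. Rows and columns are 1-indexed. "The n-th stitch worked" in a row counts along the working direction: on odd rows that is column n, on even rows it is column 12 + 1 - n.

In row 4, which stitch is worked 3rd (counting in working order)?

For row 4: chart row = ((4-1) mod 4) + 1 = 4; this is a WS (even) row.
Chart row 4 tiled across columns 1-12: K K K K K K2TOG K2TOG YO K K K K
WS row: flip the tiled sequence (start at column 12) and apply K<->P; YO and K2TOG stay.
Row 4 as worked: P P P P YO K2TOG K2TOG P P P P P
The 3rd stitch worked is P.

Stitch:
P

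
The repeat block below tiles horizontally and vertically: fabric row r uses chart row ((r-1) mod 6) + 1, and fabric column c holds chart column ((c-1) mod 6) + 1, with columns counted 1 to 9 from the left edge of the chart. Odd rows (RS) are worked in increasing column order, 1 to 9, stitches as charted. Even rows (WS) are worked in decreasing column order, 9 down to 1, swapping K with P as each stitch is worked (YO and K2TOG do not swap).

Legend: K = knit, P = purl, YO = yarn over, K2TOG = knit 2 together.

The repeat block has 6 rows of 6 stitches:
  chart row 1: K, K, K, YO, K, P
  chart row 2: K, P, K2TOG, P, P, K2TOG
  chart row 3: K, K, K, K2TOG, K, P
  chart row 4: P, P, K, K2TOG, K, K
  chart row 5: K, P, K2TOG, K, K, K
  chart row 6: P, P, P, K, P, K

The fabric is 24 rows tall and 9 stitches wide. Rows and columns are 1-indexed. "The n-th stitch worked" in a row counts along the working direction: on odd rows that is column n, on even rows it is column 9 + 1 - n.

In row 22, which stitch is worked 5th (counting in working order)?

Row 22: (22-1) mod 6 = 3, so use chart row 4. Even row -> WS.
Chart row 4 tiled across columns 1-9: P P K K2TOG K K P P K
Wrong side: read the tiled row from column 9 down to 1 and exchange K with P (leave YO, K2TOG).
Row 22 as worked: P K K P P K2TOG P K K
Stitch 5 in working order -> P

== STITCH ==
P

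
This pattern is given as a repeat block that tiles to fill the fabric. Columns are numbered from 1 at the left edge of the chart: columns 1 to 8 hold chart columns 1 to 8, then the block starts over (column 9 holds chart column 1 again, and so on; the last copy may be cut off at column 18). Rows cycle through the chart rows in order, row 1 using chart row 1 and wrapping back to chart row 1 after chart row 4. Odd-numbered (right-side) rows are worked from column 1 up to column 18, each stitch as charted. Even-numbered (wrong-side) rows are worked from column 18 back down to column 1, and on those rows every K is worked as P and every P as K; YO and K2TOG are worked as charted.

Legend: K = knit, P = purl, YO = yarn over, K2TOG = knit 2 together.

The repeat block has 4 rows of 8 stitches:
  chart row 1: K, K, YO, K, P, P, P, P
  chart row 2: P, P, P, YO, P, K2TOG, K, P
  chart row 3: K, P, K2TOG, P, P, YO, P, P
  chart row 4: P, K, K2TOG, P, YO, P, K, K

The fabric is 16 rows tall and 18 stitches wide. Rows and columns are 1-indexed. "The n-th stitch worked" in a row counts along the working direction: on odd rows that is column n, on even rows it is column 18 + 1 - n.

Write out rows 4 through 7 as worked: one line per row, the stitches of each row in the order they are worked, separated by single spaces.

Row 4: chart row 4, WS - tiled (columns 1-18): P K K2TOG P YO P K K P K K2TOG P YO P K K P K; work from column 18 back to 1 with K<->P swapped.
Row 5: chart row 1, RS - tile across columns 1-18 and work as-is.
Row 6: chart row 2, WS - tiled (columns 1-18): P P P YO P K2TOG K P P P P YO P K2TOG K P P P; work from column 18 back to 1 with K<->P swapped.
Row 7: chart row 3, RS - tile across columns 1-18 and work as-is.

== ROWS AS WORKED ==
P K P P K YO K K2TOG P K P P K YO K K2TOG P K
K K YO K P P P P K K YO K P P P P K K
K K K P K2TOG K YO K K K K P K2TOG K YO K K K
K P K2TOG P P YO P P K P K2TOG P P YO P P K P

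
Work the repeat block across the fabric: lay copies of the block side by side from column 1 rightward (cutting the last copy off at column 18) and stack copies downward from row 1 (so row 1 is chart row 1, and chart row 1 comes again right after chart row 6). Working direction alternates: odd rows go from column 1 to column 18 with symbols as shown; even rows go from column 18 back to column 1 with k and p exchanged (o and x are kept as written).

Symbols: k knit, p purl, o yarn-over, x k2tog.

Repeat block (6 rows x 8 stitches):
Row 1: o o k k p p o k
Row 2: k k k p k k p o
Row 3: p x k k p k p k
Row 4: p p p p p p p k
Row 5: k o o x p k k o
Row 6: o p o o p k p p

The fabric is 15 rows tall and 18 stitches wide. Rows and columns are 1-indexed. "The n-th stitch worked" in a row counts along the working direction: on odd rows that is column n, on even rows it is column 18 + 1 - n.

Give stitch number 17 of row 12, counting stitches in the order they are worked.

Row 12 uses chart row ((12-1) mod 6)+1 = 6. Row 12 is even, so WS.
Chart row 6 tiled across columns 1-18: o p o o p k p p o p o o p k p p o p
WS: work from column 18 back to column 1 (reverse the tiled row), swapping k<->p (o and x unchanged).
Row 12 as worked: k o k k p k o o k o k k p k o o k o
Counting 17 along the worked row gives k.

Stitch:
k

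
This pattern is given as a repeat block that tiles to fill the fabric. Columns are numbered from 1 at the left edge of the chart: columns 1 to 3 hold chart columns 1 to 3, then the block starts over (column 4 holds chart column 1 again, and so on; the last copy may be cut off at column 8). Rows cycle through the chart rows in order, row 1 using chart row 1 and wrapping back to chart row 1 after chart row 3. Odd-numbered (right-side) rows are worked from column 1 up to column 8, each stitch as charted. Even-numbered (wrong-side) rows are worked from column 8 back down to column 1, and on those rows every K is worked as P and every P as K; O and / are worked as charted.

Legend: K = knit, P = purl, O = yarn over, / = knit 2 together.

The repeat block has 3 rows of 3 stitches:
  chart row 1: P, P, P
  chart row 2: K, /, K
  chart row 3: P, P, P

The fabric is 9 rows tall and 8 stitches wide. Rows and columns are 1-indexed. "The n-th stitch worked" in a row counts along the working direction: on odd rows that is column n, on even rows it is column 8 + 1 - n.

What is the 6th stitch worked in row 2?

Stitch:
P

Derivation:
For row 2: chart row = ((2-1) mod 3) + 1 = 2; this is a WS (even) row.
Chart row 2 tiled across columns 1-8: K / K K / K K /
WS: work from column 8 back to column 1 (reverse the tiled row), swapping K<->P (O and / unchanged).
Row 2 as worked: / P P / P P / P
Counting 6 along the worked row gives P.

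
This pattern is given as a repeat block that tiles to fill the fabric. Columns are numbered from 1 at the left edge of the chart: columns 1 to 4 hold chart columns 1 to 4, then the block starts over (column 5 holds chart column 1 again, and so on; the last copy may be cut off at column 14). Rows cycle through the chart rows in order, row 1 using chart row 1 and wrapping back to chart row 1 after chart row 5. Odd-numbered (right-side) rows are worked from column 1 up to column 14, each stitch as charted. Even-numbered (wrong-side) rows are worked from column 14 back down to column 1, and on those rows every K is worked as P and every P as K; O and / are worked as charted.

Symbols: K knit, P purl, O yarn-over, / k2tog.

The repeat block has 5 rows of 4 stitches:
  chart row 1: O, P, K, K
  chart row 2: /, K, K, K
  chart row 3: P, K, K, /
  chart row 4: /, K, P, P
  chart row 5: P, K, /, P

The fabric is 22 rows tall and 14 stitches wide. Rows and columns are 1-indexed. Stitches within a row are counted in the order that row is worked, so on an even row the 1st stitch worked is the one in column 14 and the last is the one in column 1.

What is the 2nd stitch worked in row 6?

Row 6: (6-1) mod 5 = 0, so use chart row 1. Even row -> WS.
Chart row 1 tiled across columns 1-14: O P K K O P K K O P K K O P
Wrong side: read the tiled row from column 14 down to 1 and exchange K with P (leave O, /).
Row 6 as worked: K O P P K O P P K O P P K O
Stitch 2 in working order -> O

== STITCH ==
O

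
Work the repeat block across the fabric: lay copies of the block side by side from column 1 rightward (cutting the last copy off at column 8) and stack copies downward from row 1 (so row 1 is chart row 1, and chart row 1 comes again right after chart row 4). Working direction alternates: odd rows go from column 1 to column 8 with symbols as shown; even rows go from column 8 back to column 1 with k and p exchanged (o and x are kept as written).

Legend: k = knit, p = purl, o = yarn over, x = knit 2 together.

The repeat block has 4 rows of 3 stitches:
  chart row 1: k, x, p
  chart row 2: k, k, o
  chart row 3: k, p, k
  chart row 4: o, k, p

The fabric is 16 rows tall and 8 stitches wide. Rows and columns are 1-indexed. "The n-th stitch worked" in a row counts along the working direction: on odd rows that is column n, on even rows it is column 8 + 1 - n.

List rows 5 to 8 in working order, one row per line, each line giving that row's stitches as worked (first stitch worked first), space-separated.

Row 5: chart row 1, RS - tile across columns 1-8 and work as-is.
Row 6: chart row 2, WS - tiled (columns 1-8): k k o k k o k k; work from column 8 back to 1 with k<->p swapped.
Row 7: chart row 3, RS - tile across columns 1-8 and work as-is.
Row 8: chart row 4, WS - tiled (columns 1-8): o k p o k p o k; work from column 8 back to 1 with k<->p swapped.

Rows as worked:
k x p k x p k x
p p o p p o p p
k p k k p k k p
p o k p o k p o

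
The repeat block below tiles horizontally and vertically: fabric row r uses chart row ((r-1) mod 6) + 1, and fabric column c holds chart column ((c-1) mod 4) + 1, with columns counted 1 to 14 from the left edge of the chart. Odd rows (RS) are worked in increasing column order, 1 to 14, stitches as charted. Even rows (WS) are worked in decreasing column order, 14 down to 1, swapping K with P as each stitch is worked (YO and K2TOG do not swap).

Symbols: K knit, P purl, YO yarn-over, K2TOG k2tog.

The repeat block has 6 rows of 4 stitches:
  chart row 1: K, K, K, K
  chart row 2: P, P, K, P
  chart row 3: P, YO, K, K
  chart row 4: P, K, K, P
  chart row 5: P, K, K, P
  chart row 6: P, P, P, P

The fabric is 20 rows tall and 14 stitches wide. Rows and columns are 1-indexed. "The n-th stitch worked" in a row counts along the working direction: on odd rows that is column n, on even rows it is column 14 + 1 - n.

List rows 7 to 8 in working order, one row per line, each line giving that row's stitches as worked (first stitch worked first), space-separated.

== ROWS AS WORKED ==
K K K K K K K K K K K K K K
K K K P K K K P K K K P K K

Derivation:
Row 7: chart row 1, RS - tile across columns 1-14 and work as-is.
Row 8: chart row 2, WS - tiled (columns 1-14): P P K P P P K P P P K P P P; work from column 14 back to 1 with K<->P swapped.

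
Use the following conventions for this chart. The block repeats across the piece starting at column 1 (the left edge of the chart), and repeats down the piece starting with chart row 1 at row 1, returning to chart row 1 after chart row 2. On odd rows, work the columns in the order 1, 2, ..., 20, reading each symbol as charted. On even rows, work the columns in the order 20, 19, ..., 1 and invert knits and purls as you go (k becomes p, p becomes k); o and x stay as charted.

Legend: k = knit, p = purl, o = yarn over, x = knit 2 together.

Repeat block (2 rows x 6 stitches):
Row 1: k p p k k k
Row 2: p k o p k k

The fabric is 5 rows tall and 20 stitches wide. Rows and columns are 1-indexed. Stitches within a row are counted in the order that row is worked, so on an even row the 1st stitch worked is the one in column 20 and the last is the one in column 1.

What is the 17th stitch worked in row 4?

Result:
k

Derivation:
Row 4 uses chart row ((4-1) mod 2)+1 = 2. Row 4 is even, so WS.
Chart row 2 tiled across columns 1-20: p k o p k k p k o p k k p k o p k k p k
WS: work from column 20 back to column 1 (reverse the tiled row), swapping k<->p (o and x unchanged).
Row 4 as worked: p k p p k o p k p p k o p k p p k o p k
Counting 17 along the worked row gives k.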